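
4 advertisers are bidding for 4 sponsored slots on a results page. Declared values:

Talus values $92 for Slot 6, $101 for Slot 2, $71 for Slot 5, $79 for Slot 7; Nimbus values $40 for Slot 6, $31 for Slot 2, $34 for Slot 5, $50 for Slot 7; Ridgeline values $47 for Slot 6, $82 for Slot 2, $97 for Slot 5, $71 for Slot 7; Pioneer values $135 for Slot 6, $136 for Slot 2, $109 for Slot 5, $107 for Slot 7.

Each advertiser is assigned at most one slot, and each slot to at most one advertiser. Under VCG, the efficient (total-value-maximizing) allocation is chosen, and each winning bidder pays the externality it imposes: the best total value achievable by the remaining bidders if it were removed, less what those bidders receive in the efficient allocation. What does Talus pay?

Talus pays $1.

Efficient allocation: Talus→Slot 2 ($101), Nimbus→Slot 7 ($50), Ridgeline→Slot 5 ($97), Pioneer→Slot 6 ($135); total welfare W = $383.
Talus receives Slot 2 at value $101, so the others get W − 101 = $282.
Without Talus: best allocation of the remaining 3 bidders over all 4 slots is Nimbus→Slot 7 ($50), Ridgeline→Slot 5 ($97), Pioneer→Slot 2 ($136), total $283.
VCG payment = (others' best without Talus) − (others' welfare with Talus) = 283 − 282 = $1.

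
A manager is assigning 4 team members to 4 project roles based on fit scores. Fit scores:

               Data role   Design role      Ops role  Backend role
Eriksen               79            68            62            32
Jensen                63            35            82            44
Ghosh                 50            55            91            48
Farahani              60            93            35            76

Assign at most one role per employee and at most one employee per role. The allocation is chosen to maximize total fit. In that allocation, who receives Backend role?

Optimal: Eriksen→Data role (79 pts), Jensen→Backend role (44 pts), Ghosh→Ops role (91 pts), Farahani→Design role (93 pts) — total 79+44+91+93 = 307 pts.
Row-greedy (each employee in turn takes its best remaining role) gives 292 pts, worse by 15.
Jensen's own top role is Ops role (82 pts), but forcing Jensen→Ops role and reassigning the rest optimally gives only 302 pts — worse by 5.

Jensen receives Backend role.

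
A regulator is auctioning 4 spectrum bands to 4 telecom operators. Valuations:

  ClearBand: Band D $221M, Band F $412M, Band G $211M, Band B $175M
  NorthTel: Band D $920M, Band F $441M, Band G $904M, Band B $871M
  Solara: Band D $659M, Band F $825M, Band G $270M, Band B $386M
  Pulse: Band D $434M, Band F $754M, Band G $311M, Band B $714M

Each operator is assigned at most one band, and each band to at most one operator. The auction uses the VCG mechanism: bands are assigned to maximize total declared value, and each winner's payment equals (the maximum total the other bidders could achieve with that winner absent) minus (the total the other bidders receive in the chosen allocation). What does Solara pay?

Efficient allocation: ClearBand→Band F ($412M), NorthTel→Band G ($904M), Solara→Band D ($659M), Pulse→Band B ($714M); total welfare W = $2689M.
Solara receives Band D at value $659M, so the others get W − 659 = $2030M.
Without Solara: best allocation of the remaining 3 bidders over all 4 bands is ClearBand→Band F ($412M), NorthTel→Band D ($920M), Pulse→Band B ($714M), total $2046M.
VCG payment = (others' best without Solara) − (others' welfare with Solara) = 2046 − 2030 = $16M.

Solara pays $16M.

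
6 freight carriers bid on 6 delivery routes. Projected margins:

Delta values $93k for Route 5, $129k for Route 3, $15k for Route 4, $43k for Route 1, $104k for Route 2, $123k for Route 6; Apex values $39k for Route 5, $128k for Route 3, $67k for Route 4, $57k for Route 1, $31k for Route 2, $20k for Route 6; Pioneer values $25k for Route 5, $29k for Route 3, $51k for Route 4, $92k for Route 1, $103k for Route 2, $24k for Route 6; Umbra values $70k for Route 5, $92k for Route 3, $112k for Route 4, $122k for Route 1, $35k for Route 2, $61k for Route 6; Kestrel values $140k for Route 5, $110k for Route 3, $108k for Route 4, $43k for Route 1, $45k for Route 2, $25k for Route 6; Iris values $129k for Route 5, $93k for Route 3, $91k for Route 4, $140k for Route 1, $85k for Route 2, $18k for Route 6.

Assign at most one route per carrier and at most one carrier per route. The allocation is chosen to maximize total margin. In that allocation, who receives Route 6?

Delta receives Route 6.

Optimal: Delta→Route 6 ($123k), Apex→Route 3 ($128k), Pioneer→Route 2 ($103k), Umbra→Route 4 ($112k), Kestrel→Route 5 ($140k), Iris→Route 1 ($140k) — total 123+128+103+112+140+140 = $746k.
Column-greedy (each route in turn goes to its best remaining carrier) gives $644k, worse by 102.
No other one-to-one assignment exceeds $746k.
Delta's own top route is Route 3 ($129k), but forcing Delta→Route 3 and reassigning the rest optimally gives only $644k — worse by 102.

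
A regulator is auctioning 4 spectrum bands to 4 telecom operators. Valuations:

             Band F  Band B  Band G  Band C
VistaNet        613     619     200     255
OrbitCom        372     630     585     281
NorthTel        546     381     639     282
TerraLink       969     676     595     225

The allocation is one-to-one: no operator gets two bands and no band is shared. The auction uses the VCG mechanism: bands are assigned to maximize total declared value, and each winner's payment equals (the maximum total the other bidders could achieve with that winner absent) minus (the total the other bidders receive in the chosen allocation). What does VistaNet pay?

VistaNet pays $349M.

Efficient allocation: VistaNet→Band B ($619M), OrbitCom→Band C ($281M), NorthTel→Band G ($639M), TerraLink→Band F ($969M); total welfare W = $2508M.
VistaNet receives Band B at value $619M, so the others get W − 619 = $1889M.
Without VistaNet: best allocation of the remaining 3 bidders over all 4 bands is OrbitCom→Band B ($630M), NorthTel→Band G ($639M), TerraLink→Band F ($969M), total $2238M.
VCG payment = (others' best without VistaNet) − (others' welfare with VistaNet) = 2238 − 1889 = $349M.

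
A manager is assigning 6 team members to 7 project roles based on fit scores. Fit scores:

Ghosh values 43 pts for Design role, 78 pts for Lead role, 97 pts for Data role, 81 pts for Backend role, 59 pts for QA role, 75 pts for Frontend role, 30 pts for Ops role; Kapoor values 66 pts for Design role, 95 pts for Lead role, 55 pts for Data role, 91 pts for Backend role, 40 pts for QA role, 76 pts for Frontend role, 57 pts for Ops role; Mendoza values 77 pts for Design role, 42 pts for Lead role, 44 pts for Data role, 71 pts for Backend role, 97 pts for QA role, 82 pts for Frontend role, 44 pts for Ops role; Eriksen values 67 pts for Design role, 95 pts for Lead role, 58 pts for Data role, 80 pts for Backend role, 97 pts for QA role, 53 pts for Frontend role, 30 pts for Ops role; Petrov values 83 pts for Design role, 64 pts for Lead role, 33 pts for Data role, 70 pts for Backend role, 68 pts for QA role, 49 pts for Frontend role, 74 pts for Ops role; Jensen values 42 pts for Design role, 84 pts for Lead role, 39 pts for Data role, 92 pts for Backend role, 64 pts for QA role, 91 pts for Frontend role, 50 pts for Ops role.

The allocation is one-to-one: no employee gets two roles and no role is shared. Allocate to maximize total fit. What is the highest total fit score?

Max total: 554 pts

Treat this as an assignment problem: match each employee to one role.
Optimal: Ghosh→Data role (97 pts), Kapoor→Backend role (91 pts), Mendoza→QA role (97 pts), Eriksen→Lead role (95 pts), Petrov→Design role (83 pts), Jensen→Frontend role (91 pts) — total 97+91+97+95+83+91 = 554 pts.
Max-entry greedy (repeatedly take the single best remaining cell) gives 517 pts, worse by 37.
Next-best assignment: Ghosh→Data role, Kapoor→Lead role, Mendoza→Frontend role, Eriksen→QA role, Petrov→Design role, Jensen→Backend role = 546 pts.
Swapping Mendoza↔Jensen (Mendoza→Frontend role 82 pts, Jensen→QA role 64 pts) loses 42.
Checked against all permutations: 554 pts is optimal.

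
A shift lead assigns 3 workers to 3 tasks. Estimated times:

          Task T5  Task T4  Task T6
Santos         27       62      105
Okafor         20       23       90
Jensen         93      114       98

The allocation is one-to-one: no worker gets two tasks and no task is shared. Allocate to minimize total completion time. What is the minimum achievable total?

Optimal: Santos→Task T5 (27 min), Okafor→Task T4 (23 min), Jensen→Task T6 (98 min) — total 27+23+98 = 148 min.
Column-greedy (each task in turn goes to its cheapest remaining worker) gives 180 min, worse by 32.
Swapping Okafor↔Jensen (Okafor→Task T6 90 min, Jensen→Task T4 114 min) adds 83.
No other one-to-one assignment undercuts 148 min.

Minimum total: 148 min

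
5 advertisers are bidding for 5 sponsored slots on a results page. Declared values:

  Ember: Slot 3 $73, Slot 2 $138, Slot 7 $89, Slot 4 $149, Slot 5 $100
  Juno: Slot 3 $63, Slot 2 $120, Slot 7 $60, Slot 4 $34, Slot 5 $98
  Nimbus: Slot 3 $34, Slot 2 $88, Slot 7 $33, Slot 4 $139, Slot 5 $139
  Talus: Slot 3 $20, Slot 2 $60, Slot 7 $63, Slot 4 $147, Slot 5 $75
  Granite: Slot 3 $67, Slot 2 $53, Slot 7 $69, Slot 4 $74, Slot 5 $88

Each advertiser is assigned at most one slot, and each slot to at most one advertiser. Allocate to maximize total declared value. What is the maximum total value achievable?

Maximum total: $562

Optimal: Ember→Slot 7 ($89), Juno→Slot 2 ($120), Nimbus→Slot 5 ($139), Talus→Slot 4 ($147), Granite→Slot 3 ($67) — total 89+120+139+147+67 = $562.
Max-entry greedy (repeatedly take the single best remaining cell) gives $497, worse by 65.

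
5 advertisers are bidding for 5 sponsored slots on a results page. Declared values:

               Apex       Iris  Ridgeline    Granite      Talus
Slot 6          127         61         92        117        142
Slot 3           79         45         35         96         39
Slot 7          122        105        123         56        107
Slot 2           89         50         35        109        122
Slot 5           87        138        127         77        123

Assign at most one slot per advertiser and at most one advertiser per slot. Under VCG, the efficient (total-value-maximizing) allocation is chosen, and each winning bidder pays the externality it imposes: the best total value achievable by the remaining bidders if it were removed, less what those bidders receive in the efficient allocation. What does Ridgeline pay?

Ridgeline pays $28.

Efficient allocation: Apex→Slot 6 ($127), Iris→Slot 5 ($138), Ridgeline→Slot 7 ($123), Granite→Slot 3 ($96), Talus→Slot 2 ($122); total welfare W = $606.
Ridgeline receives Slot 7 at value $123, so the others get W − 123 = $483.
Without Ridgeline: best allocation of the remaining 4 bidders over all 5 slots is Apex→Slot 7 ($122), Iris→Slot 5 ($138), Granite→Slot 2 ($109), Talus→Slot 6 ($142), total $511.
VCG payment = (others' best without Ridgeline) − (others' welfare with Ridgeline) = 511 − 483 = $28.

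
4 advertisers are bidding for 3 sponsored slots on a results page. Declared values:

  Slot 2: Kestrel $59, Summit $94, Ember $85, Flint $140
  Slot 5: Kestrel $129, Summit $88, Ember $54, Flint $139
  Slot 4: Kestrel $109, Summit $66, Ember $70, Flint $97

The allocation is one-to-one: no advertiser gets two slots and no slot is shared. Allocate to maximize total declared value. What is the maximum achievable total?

Maximum total: $342

Optimal: Summit→Slot 2 ($94), Flint→Slot 5 ($139), Kestrel→Slot 4 ($109) — total 94+139+109 = $342.
Row-greedy (each advertiser in turn takes its best remaining slot) gives $293, worse by 49.
Every other assignment is strictly worse.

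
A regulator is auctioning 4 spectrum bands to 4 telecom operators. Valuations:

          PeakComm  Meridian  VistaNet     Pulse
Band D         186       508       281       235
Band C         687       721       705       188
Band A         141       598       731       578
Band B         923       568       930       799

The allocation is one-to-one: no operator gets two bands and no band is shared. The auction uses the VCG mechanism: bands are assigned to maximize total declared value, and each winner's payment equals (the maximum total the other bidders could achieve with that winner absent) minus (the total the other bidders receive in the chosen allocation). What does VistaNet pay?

VistaNet pays $228M.

Efficient allocation: PeakComm→Band C ($687M), Meridian→Band D ($508M), VistaNet→Band A ($731M), Pulse→Band B ($799M); total welfare W = $2725M.
VistaNet receives Band A at value $731M, so the others get W − 731 = $1994M.
Without VistaNet: best allocation of the remaining 3 bidders over all 4 bands is PeakComm→Band B ($923M), Meridian→Band C ($721M), Pulse→Band A ($578M), total $2222M.
VCG payment = (others' best without VistaNet) − (others' welfare with VistaNet) = 2222 − 1994 = $228M.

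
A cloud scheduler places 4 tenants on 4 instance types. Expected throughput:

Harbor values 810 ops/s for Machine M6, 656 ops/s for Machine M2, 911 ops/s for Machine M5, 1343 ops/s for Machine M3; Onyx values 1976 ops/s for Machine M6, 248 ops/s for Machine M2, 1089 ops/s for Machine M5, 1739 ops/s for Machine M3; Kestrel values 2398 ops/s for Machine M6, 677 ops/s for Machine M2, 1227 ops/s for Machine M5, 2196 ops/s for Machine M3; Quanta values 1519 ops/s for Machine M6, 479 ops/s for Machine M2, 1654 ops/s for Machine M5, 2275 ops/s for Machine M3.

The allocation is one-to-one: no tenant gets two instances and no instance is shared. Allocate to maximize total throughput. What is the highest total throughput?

This is the linear assignment problem.
Optimal: Harbor→Machine M2 (656 ops/s), Onyx→Machine M6 (1976 ops/s), Kestrel→Machine M3 (2196 ops/s), Quanta→Machine M5 (1654 ops/s) — total 656+1976+2196+1654 = 6482 ops/s.
Max-entry greedy (repeatedly take the single best remaining cell) gives 6418 ops/s, worse by 64.

Maximum total: 6482 ops/s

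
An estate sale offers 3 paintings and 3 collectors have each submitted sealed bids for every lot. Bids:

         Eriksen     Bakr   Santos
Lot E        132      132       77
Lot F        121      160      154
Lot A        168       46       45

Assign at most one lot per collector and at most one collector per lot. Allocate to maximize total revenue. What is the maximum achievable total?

Maximum total: $454

Optimal: Eriksen→Lot A ($168), Bakr→Lot E ($132), Santos→Lot F ($154) — total 168+132+154 = $454.
Row-greedy (each collector in turn takes its best remaining lot) gives $405, worse by 49.
Swapping Santos↔Bakr (Santos→Lot E $77, Bakr→Lot F $160) loses 49.
Every other assignment is strictly worse.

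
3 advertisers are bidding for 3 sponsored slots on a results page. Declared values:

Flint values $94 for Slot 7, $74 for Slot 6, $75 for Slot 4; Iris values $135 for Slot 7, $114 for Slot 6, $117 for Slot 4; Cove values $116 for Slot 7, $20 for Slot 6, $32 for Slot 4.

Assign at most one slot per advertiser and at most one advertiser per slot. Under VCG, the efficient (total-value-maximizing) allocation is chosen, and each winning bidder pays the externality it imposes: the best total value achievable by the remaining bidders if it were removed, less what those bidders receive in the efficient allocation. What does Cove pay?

Efficient allocation: Flint→Slot 6 ($74), Iris→Slot 4 ($117), Cove→Slot 7 ($116); total welfare W = $307.
Cove receives Slot 7 at value $116, so the others get W − 116 = $191.
Without Cove: best allocation of the remaining 2 bidders over all 3 slots is Flint→Slot 7 ($94), Iris→Slot 4 ($117), total $211.
VCG payment = (others' best without Cove) − (others' welfare with Cove) = 211 − 191 = $20.

Cove pays $20.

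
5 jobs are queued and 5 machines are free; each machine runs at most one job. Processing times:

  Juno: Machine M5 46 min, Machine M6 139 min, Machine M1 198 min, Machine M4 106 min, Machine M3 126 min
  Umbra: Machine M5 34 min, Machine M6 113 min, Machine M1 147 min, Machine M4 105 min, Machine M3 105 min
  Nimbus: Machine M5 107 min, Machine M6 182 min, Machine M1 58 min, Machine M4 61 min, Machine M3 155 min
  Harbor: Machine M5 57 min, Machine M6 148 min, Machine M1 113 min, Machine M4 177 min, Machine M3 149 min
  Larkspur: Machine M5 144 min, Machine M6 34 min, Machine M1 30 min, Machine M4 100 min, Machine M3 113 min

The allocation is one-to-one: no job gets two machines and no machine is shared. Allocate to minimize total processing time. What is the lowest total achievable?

Optimal: Juno→Machine M5 (46 min), Umbra→Machine M3 (105 min), Nimbus→Machine M4 (61 min), Harbor→Machine M1 (113 min), Larkspur→Machine M6 (34 min) — total 46+105+61+113+34 = 359 min.
Min-entry greedy (repeatedly take the single cheapest remaining cell) gives 399 min, worse by 40.
No other one-to-one assignment undercuts 359 min.

Minimum total: 359 min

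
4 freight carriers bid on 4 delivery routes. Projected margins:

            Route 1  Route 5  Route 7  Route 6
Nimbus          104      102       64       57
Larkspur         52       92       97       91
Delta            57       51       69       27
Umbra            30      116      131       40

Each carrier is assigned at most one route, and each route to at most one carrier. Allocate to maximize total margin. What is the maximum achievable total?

This is a one-to-one assignment (maximum-weight bipartite matching).
Optimal: Nimbus→Route 5 ($102k), Larkspur→Route 6 ($91k), Delta→Route 1 ($57k), Umbra→Route 7 ($131k) — total 102+91+57+131 = $381k.
Max-entry greedy (repeatedly take the single best remaining cell) gives $354k, worse by 27.
No other one-to-one assignment exceeds $381k.

Max total: $381k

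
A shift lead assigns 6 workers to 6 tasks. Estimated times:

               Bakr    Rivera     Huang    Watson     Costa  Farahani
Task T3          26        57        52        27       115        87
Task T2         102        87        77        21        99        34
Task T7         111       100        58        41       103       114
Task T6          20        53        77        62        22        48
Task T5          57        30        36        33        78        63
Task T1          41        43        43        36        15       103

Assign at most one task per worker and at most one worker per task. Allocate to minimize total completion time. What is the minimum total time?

Treat this as an assignment problem: match each worker to one task.
Optimal: Bakr→Task T6 (20 min), Rivera→Task T5 (30 min), Huang→Task T7 (58 min), Watson→Task T3 (27 min), Costa→Task T1 (15 min), Farahani→Task T2 (34 min) — total 20+30+58+27+15+34 = 184 min.
Row-greedy (each worker in turn takes its cheapest remaining task) gives 304 min, worse by 120.
Next-best assignment: Bakr→Task T6, Rivera→Task T5, Huang→Task T3, Watson→Task T7, Costa→Task T1, Farahani→Task T2 = 192 min.
No other one-to-one assignment undercuts 184 min.

Min total: 184 min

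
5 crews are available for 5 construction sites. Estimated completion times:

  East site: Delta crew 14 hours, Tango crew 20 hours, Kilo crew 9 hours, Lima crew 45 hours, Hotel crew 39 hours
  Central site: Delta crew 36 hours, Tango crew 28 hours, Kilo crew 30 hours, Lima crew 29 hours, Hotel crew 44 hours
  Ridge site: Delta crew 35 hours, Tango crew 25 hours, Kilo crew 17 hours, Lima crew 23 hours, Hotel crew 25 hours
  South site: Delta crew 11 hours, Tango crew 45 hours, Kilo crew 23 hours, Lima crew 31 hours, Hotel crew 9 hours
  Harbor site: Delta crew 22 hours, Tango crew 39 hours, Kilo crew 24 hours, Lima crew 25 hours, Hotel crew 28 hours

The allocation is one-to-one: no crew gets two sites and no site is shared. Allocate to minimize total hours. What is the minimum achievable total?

Optimal: Delta crew→Harbor site (22 hours), Tango crew→Central site (28 hours), Kilo crew→East site (9 hours), Lima crew→Ridge site (23 hours), Hotel crew→South site (9 hours) — total 22+28+9+23+9 = 91 hours.
Row-greedy (each crew in turn takes its cheapest remaining site) gives 117 hours, worse by 26.
Next-best assignment: Delta crew→East site, Tango crew→Central site, Kilo crew→Ridge site, Lima crew→Harbor site, Hotel crew→South site = 93 hours.
Every other assignment is strictly worse.

Minimum total: 91 hours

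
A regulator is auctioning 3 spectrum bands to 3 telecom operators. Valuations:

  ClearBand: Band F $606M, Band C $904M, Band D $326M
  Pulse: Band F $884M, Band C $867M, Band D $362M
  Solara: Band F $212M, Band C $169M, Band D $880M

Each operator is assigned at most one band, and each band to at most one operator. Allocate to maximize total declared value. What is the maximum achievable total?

Optimal: ClearBand→Band C ($904M), Pulse→Band F ($884M), Solara→Band D ($880M) — total 904+884+880 = $2668M.

Max total: $2668M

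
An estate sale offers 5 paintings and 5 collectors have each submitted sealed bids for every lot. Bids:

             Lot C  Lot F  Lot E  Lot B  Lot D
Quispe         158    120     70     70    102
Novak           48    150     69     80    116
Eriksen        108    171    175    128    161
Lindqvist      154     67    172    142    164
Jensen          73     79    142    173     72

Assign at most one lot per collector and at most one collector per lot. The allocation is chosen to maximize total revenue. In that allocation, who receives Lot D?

Lindqvist receives Lot D.

Optimal: Quispe→Lot C ($158), Novak→Lot F ($150), Eriksen→Lot E ($175), Lindqvist→Lot D ($164), Jensen→Lot B ($173) — total 158+150+175+164+173 = $820.
Column-greedy (each lot in turn goes to its best remaining collector) gives $790, worse by 30.
Swapping Quispe↔Eriksen (Quispe→Lot E $70, Eriksen→Lot C $108) loses 155.
Lindqvist's own top lot is Lot E ($172), but forcing Lindqvist→Lot E and reassigning the rest optimally gives only $814 — worse by 6.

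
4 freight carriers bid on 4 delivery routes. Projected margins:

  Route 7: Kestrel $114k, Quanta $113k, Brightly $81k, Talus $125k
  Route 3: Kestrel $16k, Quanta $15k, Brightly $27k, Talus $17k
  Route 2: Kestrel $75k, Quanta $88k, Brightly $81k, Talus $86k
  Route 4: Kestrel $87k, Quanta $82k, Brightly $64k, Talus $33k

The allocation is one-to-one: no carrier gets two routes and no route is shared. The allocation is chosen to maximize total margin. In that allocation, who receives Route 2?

This is the linear assignment problem.
Optimal: Kestrel→Route 4 ($87k), Quanta→Route 2 ($88k), Brightly→Route 3 ($27k), Talus→Route 7 ($125k) — total 87+88+27+125 = $327k.
Row-greedy (each carrier in turn takes its best remaining route) gives $283k, worse by 44.
Next-best assignment: Kestrel→Route 4, Quanta→Route 7, Brightly→Route 3, Talus→Route 2 = $313k.
Every other assignment is strictly worse.
Quanta's own top route is Route 7 ($113k), but forcing Quanta→Route 7 and reassigning the rest optimally gives only $313k — worse by 14.

Quanta receives Route 2.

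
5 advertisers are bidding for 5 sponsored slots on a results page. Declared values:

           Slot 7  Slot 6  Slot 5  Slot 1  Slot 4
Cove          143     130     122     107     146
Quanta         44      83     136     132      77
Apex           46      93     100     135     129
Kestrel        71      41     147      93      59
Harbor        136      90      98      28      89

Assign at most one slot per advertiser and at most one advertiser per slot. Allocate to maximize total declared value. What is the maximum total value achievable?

This is a one-to-one assignment (maximum-weight bipartite matching).
Optimal: Cove→Slot 6 ($130), Quanta→Slot 1 ($132), Apex→Slot 4 ($129), Kestrel→Slot 5 ($147), Harbor→Slot 7 ($136) — total 130+132+129+147+136 = $674.
Column-greedy (each slot in turn goes to its best remaining advertiser) gives $604, worse by 70.

Max total: $674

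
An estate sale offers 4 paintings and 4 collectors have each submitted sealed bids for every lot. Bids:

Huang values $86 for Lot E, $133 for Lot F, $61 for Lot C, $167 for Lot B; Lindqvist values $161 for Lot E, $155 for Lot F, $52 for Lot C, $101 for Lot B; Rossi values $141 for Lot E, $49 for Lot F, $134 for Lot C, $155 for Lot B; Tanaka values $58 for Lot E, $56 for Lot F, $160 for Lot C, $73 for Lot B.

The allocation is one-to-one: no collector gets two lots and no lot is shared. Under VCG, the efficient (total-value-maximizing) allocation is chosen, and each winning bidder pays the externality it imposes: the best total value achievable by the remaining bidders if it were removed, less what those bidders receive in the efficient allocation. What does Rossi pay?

Efficient allocation: Huang→Lot B ($167), Lindqvist→Lot F ($155), Rossi→Lot E ($141), Tanaka→Lot C ($160); total welfare W = $623.
Rossi receives Lot E at value $141, so the others get W − 141 = $482.
Without Rossi: best allocation of the remaining 3 bidders over all 4 lots is Huang→Lot B ($167), Lindqvist→Lot E ($161), Tanaka→Lot C ($160), total $488.
VCG payment = (others' best without Rossi) − (others' welfare with Rossi) = 488 − 482 = $6.

Rossi pays $6.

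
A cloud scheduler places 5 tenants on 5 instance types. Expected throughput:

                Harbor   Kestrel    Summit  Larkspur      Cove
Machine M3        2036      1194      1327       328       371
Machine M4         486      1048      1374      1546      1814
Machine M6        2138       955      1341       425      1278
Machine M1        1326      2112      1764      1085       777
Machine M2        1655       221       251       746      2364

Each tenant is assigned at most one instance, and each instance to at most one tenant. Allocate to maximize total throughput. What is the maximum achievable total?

Max total: 9487 ops/s

This is a one-to-one assignment (maximum-weight bipartite matching).
Optimal: Harbor→Machine M6 (2138 ops/s), Kestrel→Machine M1 (2112 ops/s), Summit→Machine M3 (1327 ops/s), Larkspur→Machine M4 (1546 ops/s), Cove→Machine M2 (2364 ops/s) — total 2138+2112+1327+1546+2364 = 9487 ops/s.
Row-greedy (each tenant in turn takes its best remaining instance) gives 6741 ops/s, worse by 2746.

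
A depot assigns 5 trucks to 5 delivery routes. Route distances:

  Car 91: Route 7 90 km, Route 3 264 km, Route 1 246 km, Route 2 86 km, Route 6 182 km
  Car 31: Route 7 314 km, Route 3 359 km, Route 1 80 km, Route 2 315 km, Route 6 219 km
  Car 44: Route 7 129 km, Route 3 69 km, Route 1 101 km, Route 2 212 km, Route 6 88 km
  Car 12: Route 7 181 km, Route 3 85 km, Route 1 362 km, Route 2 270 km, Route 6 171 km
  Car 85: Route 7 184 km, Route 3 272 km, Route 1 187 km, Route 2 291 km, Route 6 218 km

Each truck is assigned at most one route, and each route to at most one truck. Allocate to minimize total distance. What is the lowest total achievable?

Minimum total: 523 km

Optimal: Car 91→Route 2 (86 km), Car 31→Route 1 (80 km), Car 44→Route 6 (88 km), Car 12→Route 3 (85 km), Car 85→Route 7 (184 km) — total 86+80+88+85+184 = 523 km.
Row-greedy (each truck in turn takes its cheapest remaining route) gives 590 km, worse by 67.
Swapping Car 85↔Car 31 (Car 85→Route 1 187 km, Car 31→Route 7 314 km) adds 237.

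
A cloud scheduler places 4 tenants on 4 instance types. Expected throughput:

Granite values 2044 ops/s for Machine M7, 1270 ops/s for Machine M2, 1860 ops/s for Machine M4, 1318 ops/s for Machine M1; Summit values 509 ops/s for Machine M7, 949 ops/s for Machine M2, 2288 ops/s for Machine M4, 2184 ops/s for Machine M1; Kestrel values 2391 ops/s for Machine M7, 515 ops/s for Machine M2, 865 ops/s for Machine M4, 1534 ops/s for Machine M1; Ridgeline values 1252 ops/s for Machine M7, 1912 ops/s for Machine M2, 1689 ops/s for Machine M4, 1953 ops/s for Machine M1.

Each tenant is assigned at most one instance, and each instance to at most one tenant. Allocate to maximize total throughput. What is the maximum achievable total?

Max total: 8347 ops/s

Optimal: Granite→Machine M4 (1860 ops/s), Summit→Machine M1 (2184 ops/s), Kestrel→Machine M7 (2391 ops/s), Ridgeline→Machine M2 (1912 ops/s) — total 1860+2184+2391+1912 = 8347 ops/s.
Next-best assignment: Granite→Machine M1, Summit→Machine M4, Kestrel→Machine M7, Ridgeline→Machine M2 = 7909 ops/s.
Checked against all permutations: 8347 ops/s is optimal.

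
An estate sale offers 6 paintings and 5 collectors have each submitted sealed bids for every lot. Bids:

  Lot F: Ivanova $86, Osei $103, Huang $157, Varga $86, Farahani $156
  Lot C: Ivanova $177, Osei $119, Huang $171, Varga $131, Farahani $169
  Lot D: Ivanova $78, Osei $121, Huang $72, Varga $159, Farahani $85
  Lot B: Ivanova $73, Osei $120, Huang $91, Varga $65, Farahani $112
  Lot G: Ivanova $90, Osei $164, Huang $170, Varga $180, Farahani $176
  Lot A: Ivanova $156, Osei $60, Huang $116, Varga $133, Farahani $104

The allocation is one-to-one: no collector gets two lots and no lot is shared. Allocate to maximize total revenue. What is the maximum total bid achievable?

Maximum total: $806

Treat this as an assignment problem: match each collector to one lot.
Optimal: Ivanova→Lot A ($156), Osei→Lot G ($164), Huang→Lot C ($171), Varga→Lot D ($159), Farahani→Lot F ($156) — total 156+164+171+159+156 = $806.
Row-greedy (each collector in turn takes its best remaining lot) gives $769, worse by 37.
Next-best assignment: Ivanova→Lot A, Osei→Lot G, Huang→Lot F, Varga→Lot D, Farahani→Lot C = $805.
Swapping Osei↔Ivanova (Osei→Lot A $60, Ivanova→Lot G $90) loses 170.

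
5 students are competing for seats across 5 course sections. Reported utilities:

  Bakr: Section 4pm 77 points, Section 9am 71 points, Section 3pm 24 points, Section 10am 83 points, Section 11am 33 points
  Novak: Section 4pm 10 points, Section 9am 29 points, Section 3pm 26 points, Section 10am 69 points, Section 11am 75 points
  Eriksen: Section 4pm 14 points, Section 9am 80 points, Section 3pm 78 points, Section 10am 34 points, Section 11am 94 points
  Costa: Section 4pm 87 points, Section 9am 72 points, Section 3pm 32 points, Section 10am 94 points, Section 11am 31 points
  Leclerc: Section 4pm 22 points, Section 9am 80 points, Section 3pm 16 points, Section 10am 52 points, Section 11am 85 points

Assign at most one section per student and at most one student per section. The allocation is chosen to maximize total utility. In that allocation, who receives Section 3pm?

Treat this as an assignment problem: match each student to one section.
Optimal: Bakr→Section 4pm (77 points), Novak→Section 11am (75 points), Eriksen→Section 3pm (78 points), Costa→Section 10am (94 points), Leclerc→Section 9am (80 points) — total 77+75+78+94+80 = 404 points.
Row-greedy (each student in turn takes its best remaining section) gives 341 points, worse by 63.
Swapping Novak↔Bakr (Novak→Section 4pm 10 points, Bakr→Section 11am 33 points) loses 109.
Eriksen's own top section is Section 11am (94 points), but forcing Eriksen→Section 11am and reassigning the rest optimally gives only 371 points — worse by 33.

Eriksen receives Section 3pm.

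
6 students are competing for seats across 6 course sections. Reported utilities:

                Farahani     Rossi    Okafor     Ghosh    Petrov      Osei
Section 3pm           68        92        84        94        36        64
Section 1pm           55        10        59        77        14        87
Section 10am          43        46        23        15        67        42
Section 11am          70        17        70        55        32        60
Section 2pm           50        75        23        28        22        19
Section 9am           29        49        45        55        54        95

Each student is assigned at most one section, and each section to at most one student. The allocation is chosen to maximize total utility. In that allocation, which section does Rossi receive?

Rossi receives Section 2pm.

Optimal: Farahani→Section 11am (70 points), Rossi→Section 2pm (75 points), Okafor→Section 3pm (84 points), Ghosh→Section 1pm (77 points), Petrov→Section 10am (67 points), Osei→Section 9am (95 points) — total 70+75+84+77+67+95 = 468 points.
Column-greedy (each section in turn goes to its best remaining student) gives 438 points, worse by 30.
Rossi's own top section is Section 3pm (92 points), but forcing Rossi→Section 3pm and reassigning the rest optimally gives only 451 points — worse by 17.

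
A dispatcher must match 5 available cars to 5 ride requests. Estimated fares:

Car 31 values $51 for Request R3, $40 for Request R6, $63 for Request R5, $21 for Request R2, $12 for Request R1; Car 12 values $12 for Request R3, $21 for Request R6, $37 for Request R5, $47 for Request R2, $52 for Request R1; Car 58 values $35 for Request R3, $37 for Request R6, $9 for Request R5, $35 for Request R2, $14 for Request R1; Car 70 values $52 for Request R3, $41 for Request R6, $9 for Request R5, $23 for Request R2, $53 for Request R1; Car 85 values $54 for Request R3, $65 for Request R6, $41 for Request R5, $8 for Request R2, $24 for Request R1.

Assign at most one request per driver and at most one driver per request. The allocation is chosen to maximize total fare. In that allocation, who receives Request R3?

Optimal: Car 31→Request R5 ($63), Car 12→Request R1 ($52), Car 58→Request R2 ($35), Car 70→Request R3 ($52), Car 85→Request R6 ($65) — total 63+52+35+52+65 = $267.
Row-greedy (each driver in turn takes its best remaining request) gives $212, worse by 55.
Every other assignment is strictly worse.
Car 70's own top request is Request R1 ($53), but forcing Car 70→Request R1 and reassigning the rest optimally gives only $263 — worse by 4.

Car 70 receives Request R3.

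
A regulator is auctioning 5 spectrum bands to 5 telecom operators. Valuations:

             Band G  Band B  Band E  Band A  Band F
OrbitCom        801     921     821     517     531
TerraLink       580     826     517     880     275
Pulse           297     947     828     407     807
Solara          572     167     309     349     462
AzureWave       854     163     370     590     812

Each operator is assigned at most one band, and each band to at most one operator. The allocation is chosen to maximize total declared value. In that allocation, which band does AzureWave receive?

AzureWave receives Band F.

Optimal: OrbitCom→Band E ($821M), TerraLink→Band A ($880M), Pulse→Band B ($947M), Solara→Band G ($572M), AzureWave→Band F ($812M) — total 821+880+947+572+812 = $4032M.
Row-greedy (each operator in turn takes its best remaining band) gives $4013M, worse by 19.
Next-best assignment: OrbitCom→Band B, TerraLink→Band A, Pulse→Band E, Solara→Band G, AzureWave→Band F = $4013M.
Swapping Solara↔AzureWave (Solara→Band F $462M, AzureWave→Band G $854M) loses 68.
Every other assignment is strictly worse.
AzureWave's own top band is Band G ($854M), but forcing AzureWave→Band G and reassigning the rest optimally gives only $3964M — worse by 68.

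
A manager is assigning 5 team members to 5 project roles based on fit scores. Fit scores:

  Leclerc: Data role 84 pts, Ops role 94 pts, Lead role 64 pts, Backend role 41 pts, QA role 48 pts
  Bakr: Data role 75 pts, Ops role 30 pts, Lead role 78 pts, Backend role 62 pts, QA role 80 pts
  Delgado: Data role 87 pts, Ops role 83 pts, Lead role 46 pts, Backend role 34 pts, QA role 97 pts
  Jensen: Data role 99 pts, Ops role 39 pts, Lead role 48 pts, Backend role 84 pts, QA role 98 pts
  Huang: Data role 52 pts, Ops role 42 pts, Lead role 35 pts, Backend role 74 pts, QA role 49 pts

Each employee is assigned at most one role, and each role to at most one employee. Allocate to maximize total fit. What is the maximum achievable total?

Optimal: Leclerc→Ops role (94 pts), Bakr→Lead role (78 pts), Delgado→QA role (97 pts), Jensen→Data role (99 pts), Huang→Backend role (74 pts) — total 94+78+97+99+74 = 442 pts.
Row-greedy (each employee in turn takes its best remaining role) gives 380 pts, worse by 62.
Next-best assignment: Leclerc→Ops role, Bakr→Lead role, Delgado→Data role, Jensen→QA role, Huang→Backend role = 431 pts.
Swapping Jensen↔Huang (Jensen→Backend role 84 pts, Huang→Data role 52 pts) loses 37.

Maximum total: 442 pts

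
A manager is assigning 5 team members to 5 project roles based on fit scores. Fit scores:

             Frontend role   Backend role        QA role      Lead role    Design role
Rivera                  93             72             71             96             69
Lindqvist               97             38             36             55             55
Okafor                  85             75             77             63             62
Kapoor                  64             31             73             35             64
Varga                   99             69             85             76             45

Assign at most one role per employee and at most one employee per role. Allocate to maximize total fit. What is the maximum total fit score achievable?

Max total: 417 pts

Optimal: Rivera→Lead role (96 pts), Lindqvist→Frontend role (97 pts), Okafor→Backend role (75 pts), Kapoor→Design role (64 pts), Varga→QA role (85 pts) — total 96+97+75+64+85 = 417 pts.
Max-entry greedy (repeatedly take the single best remaining cell) gives 374 pts, worse by 43.
Checked against all permutations: 417 pts is optimal.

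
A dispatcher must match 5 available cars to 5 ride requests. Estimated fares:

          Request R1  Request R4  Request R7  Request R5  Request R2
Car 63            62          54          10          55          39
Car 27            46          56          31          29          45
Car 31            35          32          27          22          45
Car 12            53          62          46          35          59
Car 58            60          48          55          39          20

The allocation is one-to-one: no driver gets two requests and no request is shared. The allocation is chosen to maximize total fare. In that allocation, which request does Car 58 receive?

Car 58 receives Request R7.

Optimal: Car 63→Request R5 ($55), Car 27→Request R4 ($56), Car 31→Request R2 ($45), Car 12→Request R1 ($53), Car 58→Request R7 ($55) — total 55+56+45+53+55 = $264.
Row-greedy (each driver in turn takes its best remaining request) gives $248, worse by 16.
Next-best assignment: Car 63→Request R5, Car 27→Request R1, Car 31→Request R2, Car 12→Request R4, Car 58→Request R7 = $263.
Car 58's own top request is Request R1 ($60), but forcing Car 58→Request R1 and reassigning the rest optimally gives only $262 — worse by 2.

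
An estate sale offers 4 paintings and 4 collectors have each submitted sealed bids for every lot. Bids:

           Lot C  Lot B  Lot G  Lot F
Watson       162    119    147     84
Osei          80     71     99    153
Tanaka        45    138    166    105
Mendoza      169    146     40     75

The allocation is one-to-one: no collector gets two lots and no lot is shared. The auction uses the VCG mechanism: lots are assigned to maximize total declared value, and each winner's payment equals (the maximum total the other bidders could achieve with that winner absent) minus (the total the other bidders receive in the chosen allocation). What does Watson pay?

Watson pays $23.

Efficient allocation: Watson→Lot C ($162), Osei→Lot F ($153), Tanaka→Lot G ($166), Mendoza→Lot B ($146); total welfare W = $627.
Watson receives Lot C at value $162, so the others get W − 162 = $465.
Without Watson: best allocation of the remaining 3 bidders over all 4 lots is Osei→Lot F ($153), Tanaka→Lot G ($166), Mendoza→Lot C ($169), total $488.
VCG payment = (others' best without Watson) − (others' welfare with Watson) = 488 − 465 = $23.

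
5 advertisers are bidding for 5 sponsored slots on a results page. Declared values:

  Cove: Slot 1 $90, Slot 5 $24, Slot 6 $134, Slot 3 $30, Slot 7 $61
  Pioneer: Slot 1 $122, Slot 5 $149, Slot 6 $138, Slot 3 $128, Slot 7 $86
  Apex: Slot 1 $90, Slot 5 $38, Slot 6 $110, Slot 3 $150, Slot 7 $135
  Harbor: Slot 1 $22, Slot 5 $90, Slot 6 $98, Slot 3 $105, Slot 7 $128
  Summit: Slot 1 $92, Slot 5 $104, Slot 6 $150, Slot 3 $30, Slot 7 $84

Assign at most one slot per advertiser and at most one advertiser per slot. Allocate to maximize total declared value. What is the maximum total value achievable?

Optimal: Cove→Slot 1 ($90), Pioneer→Slot 5 ($149), Apex→Slot 3 ($150), Harbor→Slot 7 ($128), Summit→Slot 6 ($150) — total 90+149+150+128+150 = $667.
Swapping Pioneer↔Summit (Pioneer→Slot 6 $138, Summit→Slot 5 $104) loses 57.

Max total: $667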